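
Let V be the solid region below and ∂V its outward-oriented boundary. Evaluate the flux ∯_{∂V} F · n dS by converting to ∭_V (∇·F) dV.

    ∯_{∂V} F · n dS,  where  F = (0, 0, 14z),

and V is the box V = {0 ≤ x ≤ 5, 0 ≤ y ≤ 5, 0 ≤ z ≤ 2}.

By the divergence theorem,

    ∯_{∂V} F · n dS = ∭_V (∇ · F) dV.

Compute the divergence:
    ∇ · F = ∂F_x/∂x + ∂F_y/∂y + ∂F_z/∂z = 0 + 0 + 14 = 14.

V is a rectangular box, so dV = dx dy dz with 0 ≤ x ≤ 5, 0 ≤ y ≤ 5, 0 ≤ z ≤ 2.

Integrate (14) over V as an iterated integral:

    ∭_V (∇·F) dV = ∫_0^{5} ∫_0^{5} ∫_0^{2} (14) dz dy dx.

Inner (z from 0 to 2): 28.
Middle (y from 0 to 5): 140.
Outer (x from 0 to 5): 700.

Therefore ∯_{∂V} F · n dS = 700.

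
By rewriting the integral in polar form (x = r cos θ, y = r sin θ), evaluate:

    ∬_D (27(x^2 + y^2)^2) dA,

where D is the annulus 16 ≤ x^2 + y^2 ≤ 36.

The region D is 4 ≤ r ≤ 6, 0 ≤ θ ≤ 2π in polar coordinates, where x = r cos(θ), y = r sin(θ), and dA = r dr dθ.

Under the substitution, the integrand becomes 27r^4, so

    ∬_D (27(x^2 + y^2)^2) dA = ∫_{0}^{2π} ∫_{4}^{6} (27r^4) · r dr dθ.

Inner integral (in r): ∫_{4}^{6} (27r^4) · r dr = 191520.

Outer integral (in θ): ∫_{0}^{2π} (191520) dθ = 383040π.

Therefore ∬_D (27(x^2 + y^2)^2) dA = 383040π.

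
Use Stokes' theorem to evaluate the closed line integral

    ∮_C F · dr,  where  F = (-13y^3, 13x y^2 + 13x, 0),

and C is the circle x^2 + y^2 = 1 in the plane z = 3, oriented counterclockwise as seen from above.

Let S be the flat disk x^2 + y^2 ≤ 1 in the plane z = 3, with upward unit normal n̂ = ẑ. By Stokes' theorem,

    ∮_C F · dr = ∬_S (∇ × F) · n̂ dS = ∬_D (curl F)_z dA,

where D is the disk x^2 + y^2 ≤ 1.

Compute the curl of F = (-13y^3, 13x y^2 + 13x, 0):
    (∇ × F)_x = ∂F_z/∂y - ∂F_y/∂z = 0,
    (∇ × F)_y = ∂F_x/∂z - ∂F_z/∂x = 0,
    (∇ × F)_z = ∂F_y/∂x - ∂F_x/∂y = 52y^2 + 13.

On z = 3, (curl F)_z = 52y^2 + 13.

Convert to polar (x = r cos θ, y = r sin θ, dA = r dr dθ); the integrand becomes 52r^2sin(θ)^2 + 13, so

    ∬_D (curl F)_z dA = ∫_0^{2π} ∫_0^{1} (52r^2sin(θ)^2 + 13) · r dr dθ.

Inner (r from 0 to 1): 13sin(θ)^2 + 13/2.
Outer (θ from 0 to 2π): 26π.

Therefore ∮_C F · dr = 26π.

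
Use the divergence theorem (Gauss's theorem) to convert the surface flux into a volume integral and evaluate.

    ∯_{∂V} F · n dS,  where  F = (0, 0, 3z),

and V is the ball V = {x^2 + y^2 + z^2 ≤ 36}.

By the divergence theorem,

    ∯_{∂V} F · n dS = ∭_V (∇ · F) dV.

Compute the divergence:
    ∇ · F = ∂F_x/∂x + ∂F_y/∂y + ∂F_z/∂z = 0 + 0 + 3 = 3.

In spherical coordinates, x = ρ sin(φ) cos(θ), y = ρ sin(φ) sin(θ), z = ρ cos(φ), dV = ρ^2 sin(φ) dρ dφ dθ, with 0 ≤ ρ ≤ 6, 0 ≤ φ ≤ π, 0 ≤ θ ≤ 2π.

The integrand, after substitution and multiplying by the volume element, becomes (3) · ρ^2 sin(φ), so

    ∭_V (∇·F) dV = ∫_0^{2π} ∫_0^{π} ∫_0^{6} (3) · ρ^2 sin(φ) dρ dφ dθ.

Inner (ρ from 0 to 6): 216sin(φ).
Middle (φ from 0 to π): 432.
Outer (θ from 0 to 2π): 864π.

Therefore ∯_{∂V} F · n dS = 864π.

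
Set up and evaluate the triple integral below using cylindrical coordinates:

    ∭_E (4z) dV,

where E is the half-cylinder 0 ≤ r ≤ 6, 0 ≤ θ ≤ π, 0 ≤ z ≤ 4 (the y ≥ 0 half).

In cylindrical coordinates, x = r cos(θ), y = r sin(θ), z = z, and dV = r dr dθ dz.

The integrand becomes 4z, so

    ∭_E (4z) dV = ∫_{0}^{π} ∫_{0}^{6} ∫_{0}^{4} (4z) · r dz dr dθ.

Inner (z): 32r.
Middle (r from 0 to 6): 576.
Outer (θ): 576π.

Therefore the triple integral equals 576π.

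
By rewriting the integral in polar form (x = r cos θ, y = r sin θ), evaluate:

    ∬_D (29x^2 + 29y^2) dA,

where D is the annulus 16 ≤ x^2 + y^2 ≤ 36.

The region D is 4 ≤ r ≤ 6, 0 ≤ θ ≤ 2π in polar coordinates, where x = r cos(θ), y = r sin(θ), and dA = r dr dθ.

Under the substitution, the integrand becomes 29r^2, so

    ∬_D (29x^2 + 29y^2) dA = ∫_{0}^{2π} ∫_{4}^{6} (29r^2) · r dr dθ.

Inner integral (in r): ∫_{4}^{6} (29r^2) · r dr = 7540.

Outer integral (in θ): ∫_{0}^{2π} (7540) dθ = 15080π.

Therefore ∬_D (29x^2 + 29y^2) dA = 15080π.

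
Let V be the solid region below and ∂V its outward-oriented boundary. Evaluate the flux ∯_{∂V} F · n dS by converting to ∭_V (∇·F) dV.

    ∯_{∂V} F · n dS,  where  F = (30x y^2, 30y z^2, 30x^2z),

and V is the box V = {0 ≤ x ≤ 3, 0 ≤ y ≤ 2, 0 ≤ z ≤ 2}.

By the divergence theorem,

    ∯_{∂V} F · n dS = ∭_V (∇ · F) dV.

Compute the divergence:
    ∇ · F = ∂F_x/∂x + ∂F_y/∂y + ∂F_z/∂z = 30y^2 + 30z^2 + 30x^2 = 30x^2 + 30y^2 + 30z^2.

V is a rectangular box, so dV = dx dy dz with 0 ≤ x ≤ 3, 0 ≤ y ≤ 2, 0 ≤ z ≤ 2.

Integrate (30x^2 + 30y^2 + 30z^2) over V as an iterated integral:

    ∭_V (∇·F) dV = ∫_0^{3} ∫_0^{2} ∫_0^{2} (30x^2 + 30y^2 + 30z^2) dz dy dx.

Inner (z from 0 to 2): 60x^2 + 60y^2 + 80.
Middle (y from 0 to 2): 120x^2 + 320.
Outer (x from 0 to 3): 2040.

Therefore ∯_{∂V} F · n dS = 2040.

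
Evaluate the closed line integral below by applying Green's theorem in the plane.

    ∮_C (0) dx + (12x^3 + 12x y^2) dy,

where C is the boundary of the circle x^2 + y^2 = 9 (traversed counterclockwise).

Green's theorem converts the closed line integral into a double integral over the enclosed region D:

    ∮_C P dx + Q dy = ∬_D (∂Q/∂x - ∂P/∂y) dA.

Here P = 0, Q = 12x^3 + 12x y^2, so

    ∂Q/∂x = 36x^2 + 12y^2,    ∂P/∂y = 0,
    ∂Q/∂x - ∂P/∂y = 36x^2 + 12y^2.

D is the region x^2 + y^2 ≤ 9. Evaluating the double integral:

In polar coordinates (x = r cos θ, y = r sin θ, dA = r dr dθ) the integrand becomes 12r^2(cos(2θ) + 2), so

    ∬_D (36x^2 + 12y^2) dA = ∫_0^{2π} ∫_0^{3} (12r^2(cos(2θ) + 2)) · r dr dθ.

Inner (r from 0 to 3): 243cos(2θ) + 486.
Outer (θ from 0 to 2π): 972π.

Therefore ∮_C P dx + Q dy = 972π.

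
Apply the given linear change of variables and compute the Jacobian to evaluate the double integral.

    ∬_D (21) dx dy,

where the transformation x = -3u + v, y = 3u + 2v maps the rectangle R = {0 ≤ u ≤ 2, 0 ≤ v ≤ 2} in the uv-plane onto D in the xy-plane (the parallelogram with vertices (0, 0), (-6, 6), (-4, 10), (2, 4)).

Compute the Jacobian determinant of (x, y) with respect to (u, v):

    ∂(x,y)/∂(u,v) = | -3  1 | = (-3)(2) - (1)(3) = -9.
                   | 3  2 |

Its absolute value is |J| = 9 (the area scaling factor).

Substituting x = -3u + v, y = 3u + 2v into the integrand,

    21 → 21,

so the integral becomes

    ∬_R (21) · |J| du dv = ∫_0^2 ∫_0^2 (189) dv du.

Inner (v): 378.
Outer (u): 756.

Therefore ∬_D (21) dx dy = 756.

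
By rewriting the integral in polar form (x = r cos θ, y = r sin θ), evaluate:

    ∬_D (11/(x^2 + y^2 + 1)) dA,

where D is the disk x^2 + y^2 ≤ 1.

The region D is 0 ≤ r ≤ 1, 0 ≤ θ ≤ 2π in polar coordinates, where x = r cos(θ), y = r sin(θ), and dA = r dr dθ.

Under the substitution, the integrand becomes 11/(r^2 + 1), so

    ∬_D (11/(x^2 + y^2 + 1)) dA = ∫_{0}^{2π} ∫_{0}^{1} (11/(r^2 + 1)) · r dr dθ.

Inner integral (in r): ∫_{0}^{1} (11/(r^2 + 1)) · r dr = 11log(2)/2.

Outer integral (in θ): ∫_{0}^{2π} (11log(2)/2) dθ = 11π log(2).

Therefore ∬_D (11/(x^2 + y^2 + 1)) dA = 11π log(2).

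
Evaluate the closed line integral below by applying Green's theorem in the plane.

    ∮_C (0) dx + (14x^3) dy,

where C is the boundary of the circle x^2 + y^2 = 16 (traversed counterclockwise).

Green's theorem converts the closed line integral into a double integral over the enclosed region D:

    ∮_C P dx + Q dy = ∬_D (∂Q/∂x - ∂P/∂y) dA.

Here P = 0, Q = 14x^3, so

    ∂Q/∂x = 42x^2,    ∂P/∂y = 0,
    ∂Q/∂x - ∂P/∂y = 42x^2.

D is the region x^2 + y^2 ≤ 16. Evaluating the double integral:

In polar coordinates (x = r cos θ, y = r sin θ, dA = r dr dθ) the integrand becomes 42r^2cos(θ)^2, so

    ∬_D (42x^2) dA = ∫_0^{2π} ∫_0^{4} (42r^2cos(θ)^2) · r dr dθ.

Inner (r from 0 to 4): 2688cos(θ)^2.
Outer (θ from 0 to 2π): 2688π.

Therefore ∮_C P dx + Q dy = 2688π.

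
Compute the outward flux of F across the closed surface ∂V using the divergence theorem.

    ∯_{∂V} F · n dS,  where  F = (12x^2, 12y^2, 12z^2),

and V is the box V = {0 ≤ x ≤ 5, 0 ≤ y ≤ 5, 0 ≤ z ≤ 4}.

By the divergence theorem,

    ∯_{∂V} F · n dS = ∭_V (∇ · F) dV.

Compute the divergence:
    ∇ · F = ∂F_x/∂x + ∂F_y/∂y + ∂F_z/∂z = 24x + 24y + 24z.

V is a rectangular box, so dV = dx dy dz with 0 ≤ x ≤ 5, 0 ≤ y ≤ 5, 0 ≤ z ≤ 4.

Integrate (24x + 24y + 24z) over V as an iterated integral:

    ∭_V (∇·F) dV = ∫_0^{5} ∫_0^{5} ∫_0^{4} (24x + 24y + 24z) dz dy dx.

Inner (z from 0 to 4): 96x + 96y + 192.
Middle (y from 0 to 5): 480x + 2160.
Outer (x from 0 to 5): 16800.

Therefore ∯_{∂V} F · n dS = 16800.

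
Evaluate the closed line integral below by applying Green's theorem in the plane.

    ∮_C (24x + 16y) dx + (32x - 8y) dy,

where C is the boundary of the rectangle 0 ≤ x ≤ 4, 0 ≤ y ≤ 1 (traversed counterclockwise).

Green's theorem converts the closed line integral into a double integral over the enclosed region D:

    ∮_C P dx + Q dy = ∬_D (∂Q/∂x - ∂P/∂y) dA.

Here P = 24x + 16y, Q = 32x - 8y, so

    ∂Q/∂x = 32,    ∂P/∂y = 16,
    ∂Q/∂x - ∂P/∂y = 16.

D is the region 0 ≤ x ≤ 4, 0 ≤ y ≤ 1. Evaluating the double integral:

    ∬_D (16) dA = ∫_0^{4} ∫_0^{1} (16) dy dx.

Inner (y from 0 to 1): 16.
Outer (x from 0 to 4): 64.

Therefore ∮_C P dx + Q dy = 64.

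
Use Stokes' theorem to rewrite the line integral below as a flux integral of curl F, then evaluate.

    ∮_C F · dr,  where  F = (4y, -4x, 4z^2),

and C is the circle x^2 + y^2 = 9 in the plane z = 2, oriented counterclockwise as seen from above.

Let S be the flat disk x^2 + y^2 ≤ 9 in the plane z = 2, with upward unit normal n̂ = ẑ. By Stokes' theorem,

    ∮_C F · dr = ∬_S (∇ × F) · n̂ dS = ∬_D (curl F)_z dA,

where D is the disk x^2 + y^2 ≤ 9.

Compute the curl of F = (4y, -4x, 4z^2):
    (∇ × F)_x = ∂F_z/∂y - ∂F_y/∂z = 0,
    (∇ × F)_y = ∂F_x/∂z - ∂F_z/∂x = 0,
    (∇ × F)_z = ∂F_y/∂x - ∂F_x/∂y = -8.

On z = 2, (curl F)_z = -8.

Convert to polar (x = r cos θ, y = r sin θ, dA = r dr dθ); the integrand becomes -8, so

    ∬_D (curl F)_z dA = ∫_0^{2π} ∫_0^{3} (-8) · r dr dθ.

Inner (r from 0 to 3): -36.
Outer (θ from 0 to 2π): -72π.

Therefore ∮_C F · dr = -72π.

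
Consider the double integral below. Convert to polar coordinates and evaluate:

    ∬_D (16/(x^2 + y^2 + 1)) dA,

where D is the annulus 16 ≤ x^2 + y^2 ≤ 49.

The region D is 4 ≤ r ≤ 7, 0 ≤ θ ≤ 2π in polar coordinates, where x = r cos(θ), y = r sin(θ), and dA = r dr dθ.

Under the substitution, the integrand becomes 16/(r^2 + 1), so

    ∬_D (16/(x^2 + y^2 + 1)) dA = ∫_{0}^{2π} ∫_{4}^{7} (16/(r^2 + 1)) · r dr dθ.

Inner integral (in r): ∫_{4}^{7} (16/(r^2 + 1)) · r dr = log(39062500000000/6975757441).

Outer integral (in θ): ∫_{0}^{2π} (log(39062500000000/6975757441)) dθ = log((39062500000000/6975757441)^(2π)).

Therefore ∬_D (16/(x^2 + y^2 + 1)) dA = log((39062500000000/6975757441)^(2π)).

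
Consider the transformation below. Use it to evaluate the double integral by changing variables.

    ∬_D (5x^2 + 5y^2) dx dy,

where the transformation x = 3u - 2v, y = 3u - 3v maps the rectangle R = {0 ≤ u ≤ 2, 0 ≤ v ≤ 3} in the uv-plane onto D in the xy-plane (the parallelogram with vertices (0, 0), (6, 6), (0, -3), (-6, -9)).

Compute the Jacobian determinant of (x, y) with respect to (u, v):

    ∂(x,y)/∂(u,v) = | 3  -2 | = (3)(-3) - (-2)(3) = -3.
                   | 3  -3 |

Its absolute value is |J| = 3 (the area scaling factor).

Substituting x = 3u - 2v, y = 3u - 3v into the integrand,

    5x^2 + 5y^2 → 90u^2 - 150u v + 65v^2,

so the integral becomes

    ∬_R (90u^2 - 150u v + 65v^2) · |J| du dv = ∫_0^2 ∫_0^3 (270u^2 - 450u v + 195v^2) dv du.

Inner (v): 810u^2 - 2025u + 1755.
Outer (u): 1620.

Therefore ∬_D (5x^2 + 5y^2) dx dy = 1620.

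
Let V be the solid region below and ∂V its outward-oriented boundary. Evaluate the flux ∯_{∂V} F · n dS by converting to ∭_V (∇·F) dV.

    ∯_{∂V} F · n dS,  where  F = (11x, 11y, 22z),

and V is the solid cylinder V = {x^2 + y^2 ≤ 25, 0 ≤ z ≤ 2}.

By the divergence theorem,

    ∯_{∂V} F · n dS = ∭_V (∇ · F) dV.

Compute the divergence:
    ∇ · F = ∂F_x/∂x + ∂F_y/∂y + ∂F_z/∂z = 11 + 11 + 22 = 44.

In cylindrical coordinates, x = r cos(θ), y = r sin(θ), z = z, dV = r dr dθ dz, with 0 ≤ r ≤ 5, 0 ≤ θ ≤ 2π, 0 ≤ z ≤ 2.

The integrand, after substitution and multiplying by the volume element, becomes (44) · r, so

    ∭_V (∇·F) dV = ∫_0^{2π} ∫_0^{5} ∫_0^{2} (44) · r dz dr dθ.

Inner (z from 0 to 2): 88r.
Middle (r from 0 to 5): 1100.
Outer (θ from 0 to 2π): 2200π.

Therefore ∯_{∂V} F · n dS = 2200π.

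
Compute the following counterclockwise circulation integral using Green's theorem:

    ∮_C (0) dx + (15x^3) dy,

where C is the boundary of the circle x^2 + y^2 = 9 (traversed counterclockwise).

Green's theorem converts the closed line integral into a double integral over the enclosed region D:

    ∮_C P dx + Q dy = ∬_D (∂Q/∂x - ∂P/∂y) dA.

Here P = 0, Q = 15x^3, so

    ∂Q/∂x = 45x^2,    ∂P/∂y = 0,
    ∂Q/∂x - ∂P/∂y = 45x^2.

D is the region x^2 + y^2 ≤ 9. Evaluating the double integral:

In polar coordinates (x = r cos θ, y = r sin θ, dA = r dr dθ) the integrand becomes 45r^2cos(θ)^2, so

    ∬_D (45x^2) dA = ∫_0^{2π} ∫_0^{3} (45r^2cos(θ)^2) · r dr dθ.

Inner (r from 0 to 3): 3645cos(θ)^2/4.
Outer (θ from 0 to 2π): 3645π/4.

Therefore ∮_C P dx + Q dy = 3645π/4.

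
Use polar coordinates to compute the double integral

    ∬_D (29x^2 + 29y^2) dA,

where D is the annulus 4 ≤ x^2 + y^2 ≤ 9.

The region D is 2 ≤ r ≤ 3, 0 ≤ θ ≤ 2π in polar coordinates, where x = r cos(θ), y = r sin(θ), and dA = r dr dθ.

Under the substitution, the integrand becomes 29r^2, so

    ∬_D (29x^2 + 29y^2) dA = ∫_{0}^{2π} ∫_{2}^{3} (29r^2) · r dr dθ.

Inner integral (in r): ∫_{2}^{3} (29r^2) · r dr = 1885/4.

Outer integral (in θ): ∫_{0}^{2π} (1885/4) dθ = 1885π/2.

Therefore ∬_D (29x^2 + 29y^2) dA = 1885π/2.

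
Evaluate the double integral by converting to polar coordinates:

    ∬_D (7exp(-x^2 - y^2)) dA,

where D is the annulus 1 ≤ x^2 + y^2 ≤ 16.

The region D is 1 ≤ r ≤ 4, 0 ≤ θ ≤ 2π in polar coordinates, where x = r cos(θ), y = r sin(θ), and dA = r dr dθ.

Under the substitution, the integrand becomes 7exp(-r^2), so

    ∬_D (7exp(-x^2 - y^2)) dA = ∫_{0}^{2π} ∫_{1}^{4} (7exp(-r^2)) · r dr dθ.

Inner integral (in r): ∫_{1}^{4} (7exp(-r^2)) · r dr = -(7 - 7exp(15))exp(-16)/2.

Outer integral (in θ): ∫_{0}^{2π} (-(7 - 7exp(15))exp(-16)/2) dθ = -7π (1 - exp(15))exp(-16).

Therefore ∬_D (7exp(-x^2 - y^2)) dA = -7π (1 - exp(15))exp(-16).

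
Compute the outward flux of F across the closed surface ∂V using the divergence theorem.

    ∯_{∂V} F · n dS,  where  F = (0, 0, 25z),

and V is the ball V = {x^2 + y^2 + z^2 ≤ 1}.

By the divergence theorem,

    ∯_{∂V} F · n dS = ∭_V (∇ · F) dV.

Compute the divergence:
    ∇ · F = ∂F_x/∂x + ∂F_y/∂y + ∂F_z/∂z = 0 + 0 + 25 = 25.

In spherical coordinates, x = ρ sin(φ) cos(θ), y = ρ sin(φ) sin(θ), z = ρ cos(φ), dV = ρ^2 sin(φ) dρ dφ dθ, with 0 ≤ ρ ≤ 1, 0 ≤ φ ≤ π, 0 ≤ θ ≤ 2π.

The integrand, after substitution and multiplying by the volume element, becomes (25) · ρ^2 sin(φ), so

    ∭_V (∇·F) dV = ∫_0^{2π} ∫_0^{π} ∫_0^{1} (25) · ρ^2 sin(φ) dρ dφ dθ.

Inner (ρ from 0 to 1): 25sin(φ)/3.
Middle (φ from 0 to π): 50/3.
Outer (θ from 0 to 2π): 100π/3.

Therefore ∯_{∂V} F · n dS = 100π/3.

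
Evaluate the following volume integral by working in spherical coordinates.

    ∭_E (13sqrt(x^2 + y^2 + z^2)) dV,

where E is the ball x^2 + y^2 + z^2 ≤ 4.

In spherical coordinates, x = ρ sin(φ) cos(θ), y = ρ sin(φ) sin(θ), z = ρ cos(φ), and dV = ρ^2 sin(φ) dρ dφ dθ.

The integrand becomes 13ρ, so

    ∭_E (13sqrt(x^2 + y^2 + z^2)) dV = ∫_{0}^{2π} ∫_{0}^{π} ∫_{0}^{2} (13ρ) · ρ^2 sin(φ) dρ dφ dθ.

Inner (ρ): 52sin(φ).
Middle (φ): 104.
Outer (θ): 208π.

Therefore the triple integral equals 208π.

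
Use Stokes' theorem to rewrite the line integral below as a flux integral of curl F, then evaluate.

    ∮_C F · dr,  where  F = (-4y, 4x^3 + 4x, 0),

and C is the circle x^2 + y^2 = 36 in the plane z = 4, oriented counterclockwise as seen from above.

Let S be the flat disk x^2 + y^2 ≤ 36 in the plane z = 4, with upward unit normal n̂ = ẑ. By Stokes' theorem,

    ∮_C F · dr = ∬_S (∇ × F) · n̂ dS = ∬_D (curl F)_z dA,

where D is the disk x^2 + y^2 ≤ 36.

Compute the curl of F = (-4y, 4x^3 + 4x, 0):
    (∇ × F)_x = ∂F_z/∂y - ∂F_y/∂z = 0,
    (∇ × F)_y = ∂F_x/∂z - ∂F_z/∂x = 0,
    (∇ × F)_z = ∂F_y/∂x - ∂F_x/∂y = 12x^2 + 8.

On z = 4, (curl F)_z = 12x^2 + 8.

Convert to polar (x = r cos θ, y = r sin θ, dA = r dr dθ); the integrand becomes 12r^2cos(θ)^2 + 8, so

    ∬_D (curl F)_z dA = ∫_0^{2π} ∫_0^{6} (12r^2cos(θ)^2 + 8) · r dr dθ.

Inner (r from 0 to 6): 3888cos(θ)^2 + 144.
Outer (θ from 0 to 2π): 4176π.

Therefore ∮_C F · dr = 4176π.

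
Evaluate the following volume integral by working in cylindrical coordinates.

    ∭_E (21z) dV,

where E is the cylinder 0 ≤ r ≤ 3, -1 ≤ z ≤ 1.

In cylindrical coordinates, x = r cos(θ), y = r sin(θ), z = z, and dV = r dr dθ dz.

The integrand becomes 21z, so

    ∭_E (21z) dV = ∫_{0}^{2π} ∫_{0}^{3} ∫_{-1}^{1} (21z) · r dz dr dθ.

Inner (z): 0.
Middle (r from 0 to 3): 0.
Outer (θ): 0.

Therefore the triple integral equals 0.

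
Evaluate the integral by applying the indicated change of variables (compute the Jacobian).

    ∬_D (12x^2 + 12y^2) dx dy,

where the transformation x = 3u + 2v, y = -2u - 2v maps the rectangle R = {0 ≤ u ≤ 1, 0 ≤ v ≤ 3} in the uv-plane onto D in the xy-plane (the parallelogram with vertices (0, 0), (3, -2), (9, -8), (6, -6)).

Compute the Jacobian determinant of (x, y) with respect to (u, v):

    ∂(x,y)/∂(u,v) = | 3  2 | = (3)(-2) - (2)(-2) = -2.
                   | -2  -2 |

Its absolute value is |J| = 2 (the area scaling factor).

Substituting x = 3u + 2v, y = -2u - 2v into the integrand,

    12x^2 + 12y^2 → 156u^2 + 240u v + 96v^2,

so the integral becomes

    ∬_R (156u^2 + 240u v + 96v^2) · |J| du dv = ∫_0^1 ∫_0^3 (312u^2 + 480u v + 192v^2) dv du.

Inner (v): 936u^2 + 2160u + 1728.
Outer (u): 3120.

Therefore ∬_D (12x^2 + 12y^2) dx dy = 3120.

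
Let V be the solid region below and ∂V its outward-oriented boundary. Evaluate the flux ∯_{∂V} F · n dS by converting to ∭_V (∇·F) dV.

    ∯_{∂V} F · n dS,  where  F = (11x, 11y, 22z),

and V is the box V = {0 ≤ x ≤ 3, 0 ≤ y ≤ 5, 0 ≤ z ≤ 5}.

By the divergence theorem,

    ∯_{∂V} F · n dS = ∭_V (∇ · F) dV.

Compute the divergence:
    ∇ · F = ∂F_x/∂x + ∂F_y/∂y + ∂F_z/∂z = 11 + 11 + 22 = 44.

V is a rectangular box, so dV = dx dy dz with 0 ≤ x ≤ 3, 0 ≤ y ≤ 5, 0 ≤ z ≤ 5.

Integrate (44) over V as an iterated integral:

    ∭_V (∇·F) dV = ∫_0^{3} ∫_0^{5} ∫_0^{5} (44) dz dy dx.

Inner (z from 0 to 5): 220.
Middle (y from 0 to 5): 1100.
Outer (x from 0 to 3): 3300.

Therefore ∯_{∂V} F · n dS = 3300.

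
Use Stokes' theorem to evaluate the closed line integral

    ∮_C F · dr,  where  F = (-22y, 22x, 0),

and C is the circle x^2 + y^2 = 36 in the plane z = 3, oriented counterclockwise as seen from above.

Let S be the flat disk x^2 + y^2 ≤ 36 in the plane z = 3, with upward unit normal n̂ = ẑ. By Stokes' theorem,

    ∮_C F · dr = ∬_S (∇ × F) · n̂ dS = ∬_D (curl F)_z dA,

where D is the disk x^2 + y^2 ≤ 36.

Compute the curl of F = (-22y, 22x, 0):
    (∇ × F)_x = ∂F_z/∂y - ∂F_y/∂z = 0,
    (∇ × F)_y = ∂F_x/∂z - ∂F_z/∂x = 0,
    (∇ × F)_z = ∂F_y/∂x - ∂F_x/∂y = 44.

On z = 3, (curl F)_z = 44.

Convert to polar (x = r cos θ, y = r sin θ, dA = r dr dθ); the integrand becomes 44, so

    ∬_D (curl F)_z dA = ∫_0^{2π} ∫_0^{6} (44) · r dr dθ.

Inner (r from 0 to 6): 792.
Outer (θ from 0 to 2π): 1584π.

Therefore ∮_C F · dr = 1584π.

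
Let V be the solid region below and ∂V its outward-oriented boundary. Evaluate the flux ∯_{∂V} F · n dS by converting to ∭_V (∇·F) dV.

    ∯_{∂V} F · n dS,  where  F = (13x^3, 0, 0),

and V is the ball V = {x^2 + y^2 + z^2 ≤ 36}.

By the divergence theorem,

    ∯_{∂V} F · n dS = ∭_V (∇ · F) dV.

Compute the divergence:
    ∇ · F = ∂F_x/∂x + ∂F_y/∂y + ∂F_z/∂z = 39x^2 + 0 + 0 = 39x^2.

In spherical coordinates, x = ρ sin(φ) cos(θ), y = ρ sin(φ) sin(θ), z = ρ cos(φ), dV = ρ^2 sin(φ) dρ dφ dθ, with 0 ≤ ρ ≤ 6, 0 ≤ φ ≤ π, 0 ≤ θ ≤ 2π.

The integrand, after substitution and multiplying by the volume element, becomes (39ρ^2sin(φ)^2cos(θ)^2) · ρ^2 sin(φ), so

    ∭_V (∇·F) dV = ∫_0^{2π} ∫_0^{π} ∫_0^{6} (39ρ^2sin(φ)^2cos(θ)^2) · ρ^2 sin(φ) dρ dφ dθ.

Inner (ρ from 0 to 6): 303264sin(φ)^3cos(θ)^2/5.
Middle (φ from 0 to π): 404352cos(θ)^2/5.
Outer (θ from 0 to 2π): 404352π/5.

Therefore ∯_{∂V} F · n dS = 404352π/5.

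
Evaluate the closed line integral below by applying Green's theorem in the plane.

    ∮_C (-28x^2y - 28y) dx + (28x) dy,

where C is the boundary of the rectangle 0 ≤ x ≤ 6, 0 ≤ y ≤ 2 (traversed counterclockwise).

Green's theorem converts the closed line integral into a double integral over the enclosed region D:

    ∮_C P dx + Q dy = ∬_D (∂Q/∂x - ∂P/∂y) dA.

Here P = -28x^2y - 28y, Q = 28x, so

    ∂Q/∂x = 28,    ∂P/∂y = -28x^2 - 28,
    ∂Q/∂x - ∂P/∂y = 28x^2 + 56.

D is the region 0 ≤ x ≤ 6, 0 ≤ y ≤ 2. Evaluating the double integral:

    ∬_D (28x^2 + 56) dA = ∫_0^{6} ∫_0^{2} (28x^2 + 56) dy dx.

Inner (y from 0 to 2): 56x^2 + 112.
Outer (x from 0 to 6): 4704.

Therefore ∮_C P dx + Q dy = 4704.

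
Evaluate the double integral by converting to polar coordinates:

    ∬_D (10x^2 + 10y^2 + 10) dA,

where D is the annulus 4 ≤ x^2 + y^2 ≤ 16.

The region D is 2 ≤ r ≤ 4, 0 ≤ θ ≤ 2π in polar coordinates, where x = r cos(θ), y = r sin(θ), and dA = r dr dθ.

Under the substitution, the integrand becomes 10r^2 + 10, so

    ∬_D (10x^2 + 10y^2 + 10) dA = ∫_{0}^{2π} ∫_{2}^{4} (10r^2 + 10) · r dr dθ.

Inner integral (in r): ∫_{2}^{4} (10r^2 + 10) · r dr = 660.

Outer integral (in θ): ∫_{0}^{2π} (660) dθ = 1320π.

Therefore ∬_D (10x^2 + 10y^2 + 10) dA = 1320π.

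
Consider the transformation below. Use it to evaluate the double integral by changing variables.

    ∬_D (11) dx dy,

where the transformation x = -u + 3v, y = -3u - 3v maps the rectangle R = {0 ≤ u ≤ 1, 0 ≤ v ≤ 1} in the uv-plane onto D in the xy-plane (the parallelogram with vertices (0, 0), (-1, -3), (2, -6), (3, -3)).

Compute the Jacobian determinant of (x, y) with respect to (u, v):

    ∂(x,y)/∂(u,v) = | -1  3 | = (-1)(-3) - (3)(-3) = 12.
                   | -3  -3 |

Its absolute value is |J| = 12 (the area scaling factor).

Substituting x = -u + 3v, y = -3u - 3v into the integrand,

    11 → 11,

so the integral becomes

    ∬_R (11) · |J| du dv = ∫_0^1 ∫_0^1 (132) dv du.

Inner (v): 132.
Outer (u): 132.

Therefore ∬_D (11) dx dy = 132.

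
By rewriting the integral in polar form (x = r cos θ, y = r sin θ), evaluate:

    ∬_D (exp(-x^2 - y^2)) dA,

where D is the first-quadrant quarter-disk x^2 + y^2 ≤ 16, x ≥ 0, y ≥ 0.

The region D is 0 ≤ r ≤ 4, 0 ≤ θ ≤ π/2 in polar coordinates, where x = r cos(θ), y = r sin(θ), and dA = r dr dθ.

Under the substitution, the integrand becomes exp(-r^2), so

    ∬_D (exp(-x^2 - y^2)) dA = ∫_{0}^{π/2} ∫_{0}^{4} (exp(-r^2)) · r dr dθ.

Inner integral (in r): ∫_{0}^{4} (exp(-r^2)) · r dr = -(1 - exp(16))exp(-16)/2.

Outer integral (in θ): ∫_{0}^{π/2} (-(1 - exp(16))exp(-16)/2) dθ = -π exp(-16)/4 + π/4.

Therefore ∬_D (exp(-x^2 - y^2)) dA = -π exp(-16)/4 + π/4.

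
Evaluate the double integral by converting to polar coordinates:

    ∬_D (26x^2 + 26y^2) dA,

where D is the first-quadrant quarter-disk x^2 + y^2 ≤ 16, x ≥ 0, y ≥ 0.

The region D is 0 ≤ r ≤ 4, 0 ≤ θ ≤ π/2 in polar coordinates, where x = r cos(θ), y = r sin(θ), and dA = r dr dθ.

Under the substitution, the integrand becomes 26r^2, so

    ∬_D (26x^2 + 26y^2) dA = ∫_{0}^{π/2} ∫_{0}^{4} (26r^2) · r dr dθ.

Inner integral (in r): ∫_{0}^{4} (26r^2) · r dr = 1664.

Outer integral (in θ): ∫_{0}^{π/2} (1664) dθ = 832π.

Therefore ∬_D (26x^2 + 26y^2) dA = 832π.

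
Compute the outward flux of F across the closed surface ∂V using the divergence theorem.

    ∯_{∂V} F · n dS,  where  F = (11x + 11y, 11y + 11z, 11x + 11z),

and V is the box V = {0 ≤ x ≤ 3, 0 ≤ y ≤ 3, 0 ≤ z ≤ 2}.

By the divergence theorem,

    ∯_{∂V} F · n dS = ∭_V (∇ · F) dV.

Compute the divergence:
    ∇ · F = ∂F_x/∂x + ∂F_y/∂y + ∂F_z/∂z = 11 + 11 + 11 = 33.

V is a rectangular box, so dV = dx dy dz with 0 ≤ x ≤ 3, 0 ≤ y ≤ 3, 0 ≤ z ≤ 2.

Integrate (33) over V as an iterated integral:

    ∭_V (∇·F) dV = ∫_0^{3} ∫_0^{3} ∫_0^{2} (33) dz dy dx.

Inner (z from 0 to 2): 66.
Middle (y from 0 to 3): 198.
Outer (x from 0 to 3): 594.

Therefore ∯_{∂V} F · n dS = 594.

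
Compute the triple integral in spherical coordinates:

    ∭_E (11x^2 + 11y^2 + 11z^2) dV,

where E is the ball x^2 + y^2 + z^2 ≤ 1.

In spherical coordinates, x = ρ sin(φ) cos(θ), y = ρ sin(φ) sin(θ), z = ρ cos(φ), and dV = ρ^2 sin(φ) dρ dφ dθ.

The integrand becomes 11ρ^2, so

    ∭_E (11x^2 + 11y^2 + 11z^2) dV = ∫_{0}^{2π} ∫_{0}^{π} ∫_{0}^{1} (11ρ^2) · ρ^2 sin(φ) dρ dφ dθ.

Inner (ρ): 11sin(φ)/5.
Middle (φ): 22/5.
Outer (θ): 44π/5.

Therefore the triple integral equals 44π/5.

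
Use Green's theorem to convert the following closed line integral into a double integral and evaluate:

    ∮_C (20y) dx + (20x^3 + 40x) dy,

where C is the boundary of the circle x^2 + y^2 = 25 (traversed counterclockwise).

Green's theorem converts the closed line integral into a double integral over the enclosed region D:

    ∮_C P dx + Q dy = ∬_D (∂Q/∂x - ∂P/∂y) dA.

Here P = 20y, Q = 20x^3 + 40x, so

    ∂Q/∂x = 60x^2 + 40,    ∂P/∂y = 20,
    ∂Q/∂x - ∂P/∂y = 60x^2 + 20.

D is the region x^2 + y^2 ≤ 25. Evaluating the double integral:

In polar coordinates (x = r cos θ, y = r sin θ, dA = r dr dθ) the integrand becomes 60r^2cos(θ)^2 + 20, so

    ∬_D (60x^2 + 20) dA = ∫_0^{2π} ∫_0^{5} (60r^2cos(θ)^2 + 20) · r dr dθ.

Inner (r from 0 to 5): 9375cos(θ)^2 + 250.
Outer (θ from 0 to 2π): 9875π.

Therefore ∮_C P dx + Q dy = 9875π.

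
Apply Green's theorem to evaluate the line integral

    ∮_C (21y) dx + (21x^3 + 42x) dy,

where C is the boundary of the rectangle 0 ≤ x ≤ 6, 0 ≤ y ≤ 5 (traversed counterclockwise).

Green's theorem converts the closed line integral into a double integral over the enclosed region D:

    ∮_C P dx + Q dy = ∬_D (∂Q/∂x - ∂P/∂y) dA.

Here P = 21y, Q = 21x^3 + 42x, so

    ∂Q/∂x = 63x^2 + 42,    ∂P/∂y = 21,
    ∂Q/∂x - ∂P/∂y = 63x^2 + 21.

D is the region 0 ≤ x ≤ 6, 0 ≤ y ≤ 5. Evaluating the double integral:

    ∬_D (63x^2 + 21) dA = ∫_0^{6} ∫_0^{5} (63x^2 + 21) dy dx.

Inner (y from 0 to 5): 315x^2 + 105.
Outer (x from 0 to 6): 23310.

Therefore ∮_C P dx + Q dy = 23310.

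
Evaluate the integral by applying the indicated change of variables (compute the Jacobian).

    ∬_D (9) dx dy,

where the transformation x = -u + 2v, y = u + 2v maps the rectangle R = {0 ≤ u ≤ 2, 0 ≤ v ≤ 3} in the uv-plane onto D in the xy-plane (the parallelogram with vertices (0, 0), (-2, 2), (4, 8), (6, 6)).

Compute the Jacobian determinant of (x, y) with respect to (u, v):

    ∂(x,y)/∂(u,v) = | -1  2 | = (-1)(2) - (2)(1) = -4.
                   | 1  2 |

Its absolute value is |J| = 4 (the area scaling factor).

Substituting x = -u + 2v, y = u + 2v into the integrand,

    9 → 9,

so the integral becomes

    ∬_R (9) · |J| du dv = ∫_0^2 ∫_0^3 (36) dv du.

Inner (v): 108.
Outer (u): 216.

Therefore ∬_D (9) dx dy = 216.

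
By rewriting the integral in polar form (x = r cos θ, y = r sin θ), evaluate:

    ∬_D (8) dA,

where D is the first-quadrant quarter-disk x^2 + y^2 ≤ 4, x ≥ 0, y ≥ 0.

The region D is 0 ≤ r ≤ 2, 0 ≤ θ ≤ π/2 in polar coordinates, where x = r cos(θ), y = r sin(θ), and dA = r dr dθ.

Under the substitution, the integrand becomes 8, so

    ∬_D (8) dA = ∫_{0}^{π/2} ∫_{0}^{2} (8) · r dr dθ.

Inner integral (in r): ∫_{0}^{2} (8) · r dr = 16.

Outer integral (in θ): ∫_{0}^{π/2} (16) dθ = 8π.

Therefore ∬_D (8) dA = 8π.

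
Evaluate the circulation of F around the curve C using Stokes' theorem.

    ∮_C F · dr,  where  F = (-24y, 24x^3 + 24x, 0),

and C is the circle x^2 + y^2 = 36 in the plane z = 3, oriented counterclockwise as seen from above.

Let S be the flat disk x^2 + y^2 ≤ 36 in the plane z = 3, with upward unit normal n̂ = ẑ. By Stokes' theorem,

    ∮_C F · dr = ∬_S (∇ × F) · n̂ dS = ∬_D (curl F)_z dA,

where D is the disk x^2 + y^2 ≤ 36.

Compute the curl of F = (-24y, 24x^3 + 24x, 0):
    (∇ × F)_x = ∂F_z/∂y - ∂F_y/∂z = 0,
    (∇ × F)_y = ∂F_x/∂z - ∂F_z/∂x = 0,
    (∇ × F)_z = ∂F_y/∂x - ∂F_x/∂y = 72x^2 + 48.

On z = 3, (curl F)_z = 72x^2 + 48.

Convert to polar (x = r cos θ, y = r sin θ, dA = r dr dθ); the integrand becomes 72r^2cos(θ)^2 + 48, so

    ∬_D (curl F)_z dA = ∫_0^{2π} ∫_0^{6} (72r^2cos(θ)^2 + 48) · r dr dθ.

Inner (r from 0 to 6): 23328cos(θ)^2 + 864.
Outer (θ from 0 to 2π): 25056π.

Therefore ∮_C F · dr = 25056π.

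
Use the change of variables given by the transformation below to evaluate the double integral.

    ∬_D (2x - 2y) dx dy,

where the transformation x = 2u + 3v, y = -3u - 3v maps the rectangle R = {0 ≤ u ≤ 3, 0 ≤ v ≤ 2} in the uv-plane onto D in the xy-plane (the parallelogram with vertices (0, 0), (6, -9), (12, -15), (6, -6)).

Compute the Jacobian determinant of (x, y) with respect to (u, v):

    ∂(x,y)/∂(u,v) = | 2  3 | = (2)(-3) - (3)(-3) = 3.
                   | -3  -3 |

Its absolute value is |J| = 3 (the area scaling factor).

Substituting x = 2u + 3v, y = -3u - 3v into the integrand,

    2x - 2y → 10u + 12v,

so the integral becomes

    ∬_R (10u + 12v) · |J| du dv = ∫_0^3 ∫_0^2 (30u + 36v) dv du.

Inner (v): 60u + 72.
Outer (u): 486.

Therefore ∬_D (2x - 2y) dx dy = 486.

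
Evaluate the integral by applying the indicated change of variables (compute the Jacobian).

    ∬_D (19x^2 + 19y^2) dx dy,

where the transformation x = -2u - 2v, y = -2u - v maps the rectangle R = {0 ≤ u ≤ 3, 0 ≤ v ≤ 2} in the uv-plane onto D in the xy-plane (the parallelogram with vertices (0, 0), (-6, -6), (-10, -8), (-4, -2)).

Compute the Jacobian determinant of (x, y) with respect to (u, v):

    ∂(x,y)/∂(u,v) = | -2  -2 | = (-2)(-1) - (-2)(-2) = -2.
                   | -2  -1 |

Its absolute value is |J| = 2 (the area scaling factor).

Substituting x = -2u - 2v, y = -2u - v into the integrand,

    19x^2 + 19y^2 → 152u^2 + 228u v + 95v^2,

so the integral becomes

    ∬_R (152u^2 + 228u v + 95v^2) · |J| du dv = ∫_0^3 ∫_0^2 (304u^2 + 456u v + 190v^2) dv du.

Inner (v): 608u^2 + 912u + 1520/3.
Outer (u): 11096.

Therefore ∬_D (19x^2 + 19y^2) dx dy = 11096.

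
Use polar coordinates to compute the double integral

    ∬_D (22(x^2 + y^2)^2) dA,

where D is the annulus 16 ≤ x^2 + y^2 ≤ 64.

The region D is 4 ≤ r ≤ 8, 0 ≤ θ ≤ 2π in polar coordinates, where x = r cos(θ), y = r sin(θ), and dA = r dr dθ.

Under the substitution, the integrand becomes 22r^4, so

    ∬_D (22(x^2 + y^2)^2) dA = ∫_{0}^{2π} ∫_{4}^{8} (22r^4) · r dr dθ.

Inner integral (in r): ∫_{4}^{8} (22r^4) · r dr = 946176.

Outer integral (in θ): ∫_{0}^{2π} (946176) dθ = 1892352π.

Therefore ∬_D (22(x^2 + y^2)^2) dA = 1892352π.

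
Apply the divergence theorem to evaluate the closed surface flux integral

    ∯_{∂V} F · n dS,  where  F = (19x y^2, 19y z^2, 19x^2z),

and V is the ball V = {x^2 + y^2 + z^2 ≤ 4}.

By the divergence theorem,

    ∯_{∂V} F · n dS = ∭_V (∇ · F) dV.

Compute the divergence:
    ∇ · F = ∂F_x/∂x + ∂F_y/∂y + ∂F_z/∂z = 19y^2 + 19z^2 + 19x^2 = 19x^2 + 19y^2 + 19z^2.

In spherical coordinates, x = ρ sin(φ) cos(θ), y = ρ sin(φ) sin(θ), z = ρ cos(φ), dV = ρ^2 sin(φ) dρ dφ dθ, with 0 ≤ ρ ≤ 2, 0 ≤ φ ≤ π, 0 ≤ θ ≤ 2π.

The integrand, after substitution and multiplying by the volume element, becomes (19ρ^2) · ρ^2 sin(φ), so

    ∭_V (∇·F) dV = ∫_0^{2π} ∫_0^{π} ∫_0^{2} (19ρ^2) · ρ^2 sin(φ) dρ dφ dθ.

Inner (ρ from 0 to 2): 608sin(φ)/5.
Middle (φ from 0 to π): 1216/5.
Outer (θ from 0 to 2π): 2432π/5.

Therefore ∯_{∂V} F · n dS = 2432π/5.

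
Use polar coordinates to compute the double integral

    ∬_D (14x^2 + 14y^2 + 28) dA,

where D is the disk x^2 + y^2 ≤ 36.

The region D is 0 ≤ r ≤ 6, 0 ≤ θ ≤ 2π in polar coordinates, where x = r cos(θ), y = r sin(θ), and dA = r dr dθ.

Under the substitution, the integrand becomes 14r^2 + 28, so

    ∬_D (14x^2 + 14y^2 + 28) dA = ∫_{0}^{2π} ∫_{0}^{6} (14r^2 + 28) · r dr dθ.

Inner integral (in r): ∫_{0}^{6} (14r^2 + 28) · r dr = 5040.

Outer integral (in θ): ∫_{0}^{2π} (5040) dθ = 10080π.

Therefore ∬_D (14x^2 + 14y^2 + 28) dA = 10080π.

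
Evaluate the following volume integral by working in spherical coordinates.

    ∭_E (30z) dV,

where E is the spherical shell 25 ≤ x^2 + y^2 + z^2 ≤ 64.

In spherical coordinates, x = ρ sin(φ) cos(θ), y = ρ sin(φ) sin(θ), z = ρ cos(φ), and dV = ρ^2 sin(φ) dρ dφ dθ.

The integrand becomes 30ρ cos(φ), so

    ∭_E (30z) dV = ∫_{0}^{2π} ∫_{0}^{π} ∫_{5}^{8} (30ρ cos(φ)) · ρ^2 sin(φ) dρ dφ dθ.

Inner (ρ): 52065sin(2φ)/4.
Middle (φ): 0.
Outer (θ): 0.

Therefore the triple integral equals 0.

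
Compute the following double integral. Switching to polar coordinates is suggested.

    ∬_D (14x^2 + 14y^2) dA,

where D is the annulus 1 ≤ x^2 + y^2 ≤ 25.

The region D is 1 ≤ r ≤ 5, 0 ≤ θ ≤ 2π in polar coordinates, where x = r cos(θ), y = r sin(θ), and dA = r dr dθ.

Under the substitution, the integrand becomes 14r^2, so

    ∬_D (14x^2 + 14y^2) dA = ∫_{0}^{2π} ∫_{1}^{5} (14r^2) · r dr dθ.

Inner integral (in r): ∫_{1}^{5} (14r^2) · r dr = 2184.

Outer integral (in θ): ∫_{0}^{2π} (2184) dθ = 4368π.

Therefore ∬_D (14x^2 + 14y^2) dA = 4368π.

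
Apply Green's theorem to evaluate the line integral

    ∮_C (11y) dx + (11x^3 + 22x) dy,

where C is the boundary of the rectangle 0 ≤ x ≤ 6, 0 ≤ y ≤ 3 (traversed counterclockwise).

Green's theorem converts the closed line integral into a double integral over the enclosed region D:

    ∮_C P dx + Q dy = ∬_D (∂Q/∂x - ∂P/∂y) dA.

Here P = 11y, Q = 11x^3 + 22x, so

    ∂Q/∂x = 33x^2 + 22,    ∂P/∂y = 11,
    ∂Q/∂x - ∂P/∂y = 33x^2 + 11.

D is the region 0 ≤ x ≤ 6, 0 ≤ y ≤ 3. Evaluating the double integral:

    ∬_D (33x^2 + 11) dA = ∫_0^{6} ∫_0^{3} (33x^2 + 11) dy dx.

Inner (y from 0 to 3): 99x^2 + 33.
Outer (x from 0 to 6): 7326.

Therefore ∮_C P dx + Q dy = 7326.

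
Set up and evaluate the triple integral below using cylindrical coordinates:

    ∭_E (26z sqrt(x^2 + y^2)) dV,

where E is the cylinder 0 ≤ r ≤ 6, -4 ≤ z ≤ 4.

In cylindrical coordinates, x = r cos(θ), y = r sin(θ), z = z, and dV = r dr dθ dz.

The integrand becomes 26r z, so

    ∭_E (26z sqrt(x^2 + y^2)) dV = ∫_{0}^{2π} ∫_{0}^{6} ∫_{-4}^{4} (26r z) · r dz dr dθ.

Inner (z): 0.
Middle (r from 0 to 6): 0.
Outer (θ): 0.

Therefore the triple integral equals 0.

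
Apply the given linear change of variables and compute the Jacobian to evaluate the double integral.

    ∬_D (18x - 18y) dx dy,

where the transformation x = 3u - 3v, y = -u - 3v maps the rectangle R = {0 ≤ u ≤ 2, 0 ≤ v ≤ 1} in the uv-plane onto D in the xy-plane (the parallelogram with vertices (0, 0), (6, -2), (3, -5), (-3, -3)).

Compute the Jacobian determinant of (x, y) with respect to (u, v):

    ∂(x,y)/∂(u,v) = | 3  -3 | = (3)(-3) - (-3)(-1) = -12.
                   | -1  -3 |

Its absolute value is |J| = 12 (the area scaling factor).

Substituting x = 3u - 3v, y = -u - 3v into the integrand,

    18x - 18y → 72u,

so the integral becomes

    ∬_R (72u) · |J| du dv = ∫_0^2 ∫_0^1 (864u) dv du.

Inner (v): 864u.
Outer (u): 1728.

Therefore ∬_D (18x - 18y) dx dy = 1728.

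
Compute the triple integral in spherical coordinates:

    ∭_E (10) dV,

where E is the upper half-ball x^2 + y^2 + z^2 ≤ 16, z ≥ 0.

In spherical coordinates, x = ρ sin(φ) cos(θ), y = ρ sin(φ) sin(θ), z = ρ cos(φ), and dV = ρ^2 sin(φ) dρ dφ dθ.

The integrand becomes 10, so

    ∭_E (10) dV = ∫_{0}^{2π} ∫_{0}^{π/2} ∫_{0}^{4} (10) · ρ^2 sin(φ) dρ dφ dθ.

Inner (ρ): 640sin(φ)/3.
Middle (φ): 640/3.
Outer (θ): 1280π/3.

Therefore the triple integral equals 1280π/3.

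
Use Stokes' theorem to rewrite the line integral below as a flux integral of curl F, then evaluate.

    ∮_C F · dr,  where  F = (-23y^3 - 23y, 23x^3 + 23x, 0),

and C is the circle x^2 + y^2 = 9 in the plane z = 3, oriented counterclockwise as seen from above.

Let S be the flat disk x^2 + y^2 ≤ 9 in the plane z = 3, with upward unit normal n̂ = ẑ. By Stokes' theorem,

    ∮_C F · dr = ∬_S (∇ × F) · n̂ dS = ∬_D (curl F)_z dA,

where D is the disk x^2 + y^2 ≤ 9.

Compute the curl of F = (-23y^3 - 23y, 23x^3 + 23x, 0):
    (∇ × F)_x = ∂F_z/∂y - ∂F_y/∂z = 0,
    (∇ × F)_y = ∂F_x/∂z - ∂F_z/∂x = 0,
    (∇ × F)_z = ∂F_y/∂x - ∂F_x/∂y = 69x^2 + 69y^2 + 46.

On z = 3, (curl F)_z = 69x^2 + 69y^2 + 46.

Convert to polar (x = r cos θ, y = r sin θ, dA = r dr dθ); the integrand becomes 69r^2 + 46, so

    ∬_D (curl F)_z dA = ∫_0^{2π} ∫_0^{3} (69r^2 + 46) · r dr dθ.

Inner (r from 0 to 3): 6417/4.
Outer (θ from 0 to 2π): 6417π/2.

Therefore ∮_C F · dr = 6417π/2.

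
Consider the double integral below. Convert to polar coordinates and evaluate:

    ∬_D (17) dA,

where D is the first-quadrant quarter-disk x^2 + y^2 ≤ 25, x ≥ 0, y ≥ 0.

The region D is 0 ≤ r ≤ 5, 0 ≤ θ ≤ π/2 in polar coordinates, where x = r cos(θ), y = r sin(θ), and dA = r dr dθ.

Under the substitution, the integrand becomes 17, so

    ∬_D (17) dA = ∫_{0}^{π/2} ∫_{0}^{5} (17) · r dr dθ.

Inner integral (in r): ∫_{0}^{5} (17) · r dr = 425/2.

Outer integral (in θ): ∫_{0}^{π/2} (425/2) dθ = 425π/4.

Therefore ∬_D (17) dA = 425π/4.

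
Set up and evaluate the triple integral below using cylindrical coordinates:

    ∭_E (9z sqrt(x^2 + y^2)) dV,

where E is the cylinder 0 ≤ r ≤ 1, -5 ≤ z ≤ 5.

In cylindrical coordinates, x = r cos(θ), y = r sin(θ), z = z, and dV = r dr dθ dz.

The integrand becomes 9r z, so

    ∭_E (9z sqrt(x^2 + y^2)) dV = ∫_{0}^{2π} ∫_{0}^{1} ∫_{-5}^{5} (9r z) · r dz dr dθ.

Inner (z): 0.
Middle (r from 0 to 1): 0.
Outer (θ): 0.

Therefore the triple integral equals 0.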